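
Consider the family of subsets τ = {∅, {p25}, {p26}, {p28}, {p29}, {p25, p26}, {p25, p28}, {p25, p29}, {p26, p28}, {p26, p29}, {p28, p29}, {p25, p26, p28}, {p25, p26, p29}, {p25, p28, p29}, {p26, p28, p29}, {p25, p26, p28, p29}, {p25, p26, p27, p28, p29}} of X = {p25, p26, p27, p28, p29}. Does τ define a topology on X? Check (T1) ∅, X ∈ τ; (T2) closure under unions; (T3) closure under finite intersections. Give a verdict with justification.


τ IS a topology on X.

Axiom (T1): ∅ ∈ τ? Yes; X ∈ τ? Yes.
Axiom (T2/T3): check pairwise unions and intersections of members of τ.
All pairwise intersections and unions checked — each lies in τ. Therefore τ satisfies (T1), (T2), (T3): it IS a topology on X.


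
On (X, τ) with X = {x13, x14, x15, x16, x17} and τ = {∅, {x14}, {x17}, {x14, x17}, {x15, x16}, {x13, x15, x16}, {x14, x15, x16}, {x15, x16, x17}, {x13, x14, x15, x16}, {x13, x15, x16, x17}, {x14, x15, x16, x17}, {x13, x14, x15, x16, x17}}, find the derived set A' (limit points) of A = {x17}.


A' = ∅

For each x ∈ X, list the open sets U ∈ τ with x ∈ U, then check whether U ∩ (A ∖ {x}) ≠ ∅ for every such U.
  x = x13: open {x13, x15, x16} ∋ x has {x13, x15, x16} ∩ (A ∖ {x13}) = ∅, so x is NOT a limit point.
  x = x14: open {x14} ∋ x has {x14} ∩ (A ∖ {x14}) = ∅, so x is NOT a limit point.
  x = x15: open {x15, x16} ∋ x has {x15, x16} ∩ (A ∖ {x15}) = ∅, so x is NOT a limit point.
  x = x16: open {x15, x16} ∋ x has {x15, x16} ∩ (A ∖ {x16}) = ∅, so x is NOT a limit point.
  x = x17: open {x17} ∋ x has {x17} ∩ (A ∖ {x17}) = ∅, so x is NOT a limit point.
Collecting: A' = ∅.


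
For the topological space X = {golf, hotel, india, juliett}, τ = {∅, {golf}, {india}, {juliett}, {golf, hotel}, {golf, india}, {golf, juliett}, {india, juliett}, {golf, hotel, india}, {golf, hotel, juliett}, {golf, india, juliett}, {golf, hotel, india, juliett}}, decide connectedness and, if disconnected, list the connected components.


(X, τ) is disconnected; components = [{india}, {juliett}, {golf, hotel}].

Find clopen sets (U ∈ τ with X ∖ U ∈ τ):
  U = ∅, X ∖ U = {golf, hotel, india, juliett} — both open, so U is clopen.
  U = {india}, X ∖ U = {golf, hotel, juliett} — both open, so U is clopen.
  U = {juliett}, X ∖ U = {golf, hotel, india} — both open, so U is clopen.
  U = {golf, hotel}, X ∖ U = {india, juliett} — both open, so U is clopen.
  U = {india, juliett}, X ∖ U = {golf, hotel} — both open, so U is clopen.
  U = {golf, hotel, india}, X ∖ U = {juliett} — both open, so U is clopen.
  U = {golf, hotel, juliett}, X ∖ U = {india} — both open, so U is clopen.
  U = {golf, hotel, india, juliett}, X ∖ U = ∅ — both open, so U is clopen.
Nontrivial clopen(s) exist: e.g. {golf, hotel, india}. So (X, τ) is disconnected.
Compute connected components by grouping points that agree on all clopens:
  component: {india}
  component: {juliett}
  component: {golf, hotel}


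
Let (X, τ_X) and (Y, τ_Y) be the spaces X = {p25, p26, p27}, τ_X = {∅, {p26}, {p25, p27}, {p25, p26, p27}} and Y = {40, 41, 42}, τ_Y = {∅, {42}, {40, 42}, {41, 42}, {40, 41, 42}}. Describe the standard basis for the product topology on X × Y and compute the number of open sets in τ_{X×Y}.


Basis B = {∅ × ∅, {p26} × {42}, {p25, p27} × {42}, {p26} × {40, 42}, {p26} × {41, 42}, {p25, p26, p27} × {42}, {p26} × {40, 41, 42}, {p25, p27} × {40, 42}, {p25, p27} × {41, 42}, {p25, p27} × {40, 41, 42}, {p25, p26, p27} × {40, 42}, {p25, p26, p27} × {41, 42}, {p25, p26, p27} × {40, 41, 42}}; |τ_{X×Y}| = 25.

Enumerate products U × V with U ∈ τ_X, V ∈ τ_Y (deduplicated):
  ∅ × ∅ = {} (∅)
  {p26} × {42} = {(p26,42)}
  {p25, p27} × {42} = {(p25,42), (p27,42)}
  {p26} × {40, 42} = {(p26,40), (p26,42)}
  {p26} × {41, 42} = {(p26,41), (p26,42)}
  {p25, p26, p27} × {42} = {(p25,42), (p26,42), (p27,42)}
  {p26} × {40, 41, 42} = {(p26,40), (p26,41), (p26,42)}
  {p25, p27} × {40, 42} = {(p25,40), (p25,42), (p27,40), (p27,42)}
  {p25, p27} × {41, 42} = {(p25,41), (p25,42), (p27,41), (p27,42)}
  {p25, p27} × {40, 41, 42} = {(p25,40), (p25,41), (p25,42), (p27,40), (p27,41), (p27,42)}
  {p25, p26, p27} × {40, 42} = {(p25,40), (p25,42), (p26,40), (p26,42), (p27,40), (p27,42)}
  {p25, p26, p27} × {41, 42} = {(p25,41), (p25,42), (p26,41), (p26,42), (p27,41), (p27,42)}
  {p25, p26, p27} × {40, 41, 42} = {(p25,40), (p25,41), (p25,42), (p26,40), (p26,41), (p26,42), (p27,40), (p27,41), (p27,42)}
These 13 distinct sets form the basis B.
Close under arbitrary unions to get τ_{X×Y}; counting gives |τ_{X×Y}| = 25.


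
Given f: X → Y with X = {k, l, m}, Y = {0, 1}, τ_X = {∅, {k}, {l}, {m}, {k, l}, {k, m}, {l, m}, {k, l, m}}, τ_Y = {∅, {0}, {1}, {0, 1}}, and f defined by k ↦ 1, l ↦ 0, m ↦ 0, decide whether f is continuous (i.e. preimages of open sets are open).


f IS continuous.

Compute f^{-1}(U) for each U ∈ τ_Y:
  U = ∅: f^{-1}(U) = ∅ ∈ τ_X ✓.
  U = {0}: f^{-1}(U) = {l, m} ∈ τ_X ✓.
  U = {1}: f^{-1}(U) = {k} ∈ τ_X ✓.
  U = {0, 1}: f^{-1}(U) = {k, l, m} ∈ τ_X ✓.
Every preimage lies in τ_X, so f IS continuous.


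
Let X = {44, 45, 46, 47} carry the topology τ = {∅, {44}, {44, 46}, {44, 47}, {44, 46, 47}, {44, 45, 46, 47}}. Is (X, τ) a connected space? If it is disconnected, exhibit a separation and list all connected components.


(X, τ) is connected.

Find clopen sets (U ∈ τ with X ∖ U ∈ τ):
  U = ∅, X ∖ U = {44, 45, 46, 47} — both open, so U is clopen.
  U = {44, 45, 46, 47}, X ∖ U = ∅ — both open, so U is clopen.
Only trivial clopens (∅ and X) exist, so (X, τ) is connected.
Compute connected components by grouping points that agree on all clopens:
  component: {44, 45, 46, 47}


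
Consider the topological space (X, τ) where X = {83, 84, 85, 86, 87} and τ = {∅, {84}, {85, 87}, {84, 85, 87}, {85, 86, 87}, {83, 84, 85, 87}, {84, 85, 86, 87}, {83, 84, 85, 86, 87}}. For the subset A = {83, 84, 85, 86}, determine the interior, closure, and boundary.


int(A) = {84}, cl(A) = {83, 84, 85, 86, 87}, ∂A = {83, 85, 86, 87}.

Closed sets in (X, τ) are complements of opens:
  closed(X, τ) = {∅, {83}, {86}, {83, 84}, {83, 86}, {83, 84, 86}, {83, 85, 86, 87}, {83, 84, 85, 86, 87}}.
int(A) = ⋃ {U ∈ τ : U ⊆ A}. Opens contained in A: ∅, {84}.
Taking the union of these: int(A) = {84}.
cl(A) = ⋂ {C closed : A ⊆ C}. Closed sets containing A: {83, 84, 85, 86, 87}.
Intersecting these: cl(A) = {83, 84, 85, 86, 87}.
∂A = cl(A) ∖ int(A) = {83, 84, 85, 86, 87} ∖ {84} = {83, 85, 86, 87}.


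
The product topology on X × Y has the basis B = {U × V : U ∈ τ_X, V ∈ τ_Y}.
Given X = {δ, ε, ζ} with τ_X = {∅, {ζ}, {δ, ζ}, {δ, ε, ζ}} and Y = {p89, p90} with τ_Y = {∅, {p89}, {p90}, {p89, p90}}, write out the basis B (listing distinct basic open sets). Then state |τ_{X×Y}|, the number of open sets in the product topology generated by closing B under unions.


Basis B = {∅ × ∅, {ζ} × {p89}, {ζ} × {p90}, {δ, ζ} × {p89}, {δ, ζ} × {p90}, {ζ} × {p89, p90}, {δ, ε, ζ} × {p89}, {δ, ε, ζ} × {p90}, {δ, ζ} × {p89, p90}, {δ, ε, ζ} × {p89, p90}}; |τ_{X×Y}| = 16.

Enumerate products U × V with U ∈ τ_X, V ∈ τ_Y (deduplicated):
  ∅ × ∅ = {} (∅)
  {ζ} × {p89} = {(ζ,p89)}
  {ζ} × {p90} = {(ζ,p90)}
  {δ, ζ} × {p89} = {(δ,p89), (ζ,p89)}
  {δ, ζ} × {p90} = {(δ,p90), (ζ,p90)}
  {ζ} × {p89, p90} = {(ζ,p89), (ζ,p90)}
  {δ, ε, ζ} × {p89} = {(δ,p89), (ε,p89), (ζ,p89)}
  {δ, ε, ζ} × {p90} = {(δ,p90), (ε,p90), (ζ,p90)}
  {δ, ζ} × {p89, p90} = {(δ,p89), (δ,p90), (ζ,p89), (ζ,p90)}
  {δ, ε, ζ} × {p89, p90} = {(δ,p89), (δ,p90), (ε,p89), (ε,p90), (ζ,p89), (ζ,p90)}
These 10 distinct sets form the basis B.
Close under arbitrary unions to get τ_{X×Y}; counting gives |τ_{X×Y}| = 16.


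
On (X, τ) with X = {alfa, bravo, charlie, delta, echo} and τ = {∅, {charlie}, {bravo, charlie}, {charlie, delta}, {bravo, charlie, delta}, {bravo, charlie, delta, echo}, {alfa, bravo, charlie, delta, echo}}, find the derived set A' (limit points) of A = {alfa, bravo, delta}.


A' = {alfa, echo}

For each x ∈ X, list the open sets U ∈ τ with x ∈ U, then check whether U ∩ (A ∖ {x}) ≠ ∅ for every such U.
  x = alfa: opens ∋ x are {alfa, bravo, charlie, delta, echo}; each meets A ∖ {alfa}, so x IS a limit point.
  x = bravo: open {bravo, charlie} ∋ x has {bravo, charlie} ∩ (A ∖ {bravo}) = ∅, so x is NOT a limit point.
  x = charlie: open {charlie} ∋ x has {charlie} ∩ (A ∖ {charlie}) = ∅, so x is NOT a limit point.
  x = delta: open {charlie, delta} ∋ x has {charlie, delta} ∩ (A ∖ {delta}) = ∅, so x is NOT a limit point.
  x = echo: opens ∋ x are {bravo, charlie, delta, echo}, {alfa, bravo, charlie, delta, echo}; each meets A ∖ {echo}, so x IS a limit point.
Collecting: A' = {alfa, echo}.


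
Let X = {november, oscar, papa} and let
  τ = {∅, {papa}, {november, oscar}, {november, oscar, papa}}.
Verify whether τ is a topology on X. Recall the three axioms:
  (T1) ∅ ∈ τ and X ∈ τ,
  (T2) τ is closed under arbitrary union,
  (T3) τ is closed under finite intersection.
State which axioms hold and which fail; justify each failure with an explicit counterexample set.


τ IS a topology on X.

Axiom (T1): ∅ ∈ τ? Yes; X ∈ τ? Yes.
Axiom (T2/T3): check pairwise unions and intersections of members of τ.
All pairwise intersections and unions checked — each lies in τ. Therefore τ satisfies (T1), (T2), (T3): it IS a topology on X.


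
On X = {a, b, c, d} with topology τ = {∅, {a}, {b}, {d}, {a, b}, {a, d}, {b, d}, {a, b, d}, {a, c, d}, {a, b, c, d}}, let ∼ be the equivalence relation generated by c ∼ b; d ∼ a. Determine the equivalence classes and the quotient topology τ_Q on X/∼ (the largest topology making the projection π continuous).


X/∼ = {[a=d], [b=c]}; |τ_Q| = 3.

Equivalence classes: [a=d], [b=c].
Quotient map π: X → X/∼ sends a ↦ [a=d], b ↦ [b=c], c ↦ [b=c], d ↦ [a=d].
For each subset V ⊆ X/∼, compute π^{-1}(V) ⊆ X and check whether π^{-1}(V) ∈ τ. V is open in τ_Q iff π^{-1}(V) ∈ τ.
  V = {}: π^{-1}(V) = ∅ ∈ τ ✓.
  V = {[a=d]}: π^{-1}(V) = {a, d} ∈ τ ✓.
  V = {[b=c]}: π^{-1}(V) = {b, c} ∉ τ ✗.
  V = {[a=d], [b=c]}: π^{-1}(V) = {a, b, c, d} ∈ τ ✓.
Open sets in the quotient: τ_Q = {{}, {[a=d]}, {[a=d], [b=c]}} (3 elements).


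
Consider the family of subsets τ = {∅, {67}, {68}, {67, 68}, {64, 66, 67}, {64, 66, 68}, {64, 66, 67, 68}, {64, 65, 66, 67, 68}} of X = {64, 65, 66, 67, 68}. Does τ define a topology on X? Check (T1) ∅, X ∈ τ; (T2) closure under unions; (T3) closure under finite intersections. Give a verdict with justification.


τ is NOT a topology on X.

Axiom (T1): ∅ ∈ τ? Yes; X ∈ τ? Yes.
Axiom (T2/T3): check pairwise unions and intersections of members of τ.
Counterexample for (T3): {64, 66, 67} ∩ {64, 66, 68} = {64, 66} ∉ τ. Therefore τ is NOT a topology.


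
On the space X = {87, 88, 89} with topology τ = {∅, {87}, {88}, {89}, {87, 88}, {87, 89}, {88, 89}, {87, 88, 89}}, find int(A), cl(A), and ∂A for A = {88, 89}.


int(A) = {88, 89}, cl(A) = {88, 89}, ∂A = ∅.

Closed sets in (X, τ) are complements of opens:
  closed(X, τ) = {∅, {87}, {88}, {89}, {87, 88}, {87, 89}, {88, 89}, {87, 88, 89}}.
int(A) = ⋃ {U ∈ τ : U ⊆ A}. Opens contained in A: ∅, {88}, {89}, {88, 89}.
Taking the union of these: int(A) = {88, 89}.
cl(A) = ⋂ {C closed : A ⊆ C}. Closed sets containing A: {88, 89}, {87, 88, 89}.
Intersecting these: cl(A) = {88, 89}.
∂A = cl(A) ∖ int(A) = {88, 89} ∖ {88, 89} = ∅.


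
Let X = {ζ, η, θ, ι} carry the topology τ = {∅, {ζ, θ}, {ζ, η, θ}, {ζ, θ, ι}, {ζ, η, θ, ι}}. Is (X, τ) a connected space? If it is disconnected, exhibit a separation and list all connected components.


(X, τ) is connected.

Find clopen sets (U ∈ τ with X ∖ U ∈ τ):
  U = ∅, X ∖ U = {ζ, η, θ, ι} — both open, so U is clopen.
  U = {ζ, η, θ, ι}, X ∖ U = ∅ — both open, so U is clopen.
Only trivial clopens (∅ and X) exist, so (X, τ) is connected.
Compute connected components by grouping points that agree on all clopens:
  component: {ζ, η, θ, ι}


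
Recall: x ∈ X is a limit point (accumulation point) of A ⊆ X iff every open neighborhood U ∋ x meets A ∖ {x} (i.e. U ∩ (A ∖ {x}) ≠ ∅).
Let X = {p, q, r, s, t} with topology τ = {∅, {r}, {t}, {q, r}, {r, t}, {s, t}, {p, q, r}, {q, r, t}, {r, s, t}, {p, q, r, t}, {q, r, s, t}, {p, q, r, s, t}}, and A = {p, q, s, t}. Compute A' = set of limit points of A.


A' = {p, s}

For each x ∈ X, list the open sets U ∈ τ with x ∈ U, then check whether U ∩ (A ∖ {x}) ≠ ∅ for every such U.
  x = p: opens ∋ x are {p, q, r}, {p, q, r, t}, {p, q, r, s, t}; each meets A ∖ {p}, so x IS a limit point.
  x = q: open {q, r} ∋ x has {q, r} ∩ (A ∖ {q}) = ∅, so x is NOT a limit point.
  x = r: open {r} ∋ x has {r} ∩ (A ∖ {r}) = ∅, so x is NOT a limit point.
  x = s: opens ∋ x are {s, t}, {r, s, t}, {q, r, s, t}, {p, q, r, s, t}; each meets A ∖ {s}, so x IS a limit point.
  x = t: open {t} ∋ x has {t} ∩ (A ∖ {t}) = ∅, so x is NOT a limit point.
Collecting: A' = {p, s}.


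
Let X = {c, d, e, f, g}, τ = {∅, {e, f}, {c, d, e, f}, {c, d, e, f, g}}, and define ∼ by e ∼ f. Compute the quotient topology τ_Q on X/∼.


X/∼ = {[c], [d], [e=f], [g]}; |τ_Q| = 4.

Equivalence classes: [c], [d], [e=f], [g].
Quotient map π: X → X/∼ sends c ↦ [c], d ↦ [d], e ↦ [e=f], f ↦ [e=f], g ↦ [g].
For each subset V ⊆ X/∼, compute π^{-1}(V) ⊆ X and check whether π^{-1}(V) ∈ τ. V is open in τ_Q iff π^{-1}(V) ∈ τ.
  V = {}: π^{-1}(V) = ∅ ∈ τ ✓.
  V = {[c]}: π^{-1}(V) = {c} ∉ τ ✗.
  V = {[d]}: π^{-1}(V) = {d} ∉ τ ✗.
  V = {[c], [d]}: π^{-1}(V) = {c, d} ∉ τ ✗.
  V = {[e=f]}: π^{-1}(V) = {e, f} ∈ τ ✓.
  V = {[c], [e=f]}: π^{-1}(V) = {c, e, f} ∉ τ ✗.
  V = {[d], [e=f]}: π^{-1}(V) = {d, e, f} ∉ τ ✗.
  V = {[c], [d], [e=f]}: π^{-1}(V) = {c, d, e, f} ∈ τ ✓.
  V = {[g]}: π^{-1}(V) = {g} ∉ τ ✗.
  V = {[c], [g]}: π^{-1}(V) = {c, g} ∉ τ ✗.
  V = {[d], [g]}: π^{-1}(V) = {d, g} ∉ τ ✗.
  V = {[c], [d], [g]}: π^{-1}(V) = {c, d, g} ∉ τ ✗.
  V = {[e=f], [g]}: π^{-1}(V) = {e, f, g} ∉ τ ✗.
  V = {[c], [e=f], [g]}: π^{-1}(V) = {c, e, f, g} ∉ τ ✗.
  V = {[d], [e=f], [g]}: π^{-1}(V) = {d, e, f, g} ∉ τ ✗.
  V = {[c], [d], [e=f], [g]}: π^{-1}(V) = {c, d, e, f, g} ∈ τ ✓.
Open sets in the quotient: τ_Q = {{}, {[e=f]}, {[c], [d], [e=f]}, {[c], [d], [e=f], [g]}} (4 elements).


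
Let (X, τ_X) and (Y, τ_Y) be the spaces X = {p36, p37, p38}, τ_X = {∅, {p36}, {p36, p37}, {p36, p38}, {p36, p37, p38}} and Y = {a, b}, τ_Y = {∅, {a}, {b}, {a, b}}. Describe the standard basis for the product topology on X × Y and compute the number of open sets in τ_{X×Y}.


Basis B = {∅ × ∅, {p36} × {a}, {p36} × {b}, {p36} × {a, b}, {p36, p37} × {a}, {p36, p38} × {a}, {p36, p37} × {b}, {p36, p38} × {b}, {p36, p37, p38} × {a}, {p36, p37, p38} × {b}, {p36, p37} × {a, b}, {p36, p38} × {a, b}, {p36, p37, p38} × {a, b}}; |τ_{X×Y}| = 25.

Enumerate products U × V with U ∈ τ_X, V ∈ τ_Y (deduplicated):
  ∅ × ∅ = {} (∅)
  {p36} × {a} = {(p36,a)}
  {p36} × {b} = {(p36,b)}
  {p36} × {a, b} = {(p36,a), (p36,b)}
  {p36, p37} × {a} = {(p36,a), (p37,a)}
  {p36, p38} × {a} = {(p36,a), (p38,a)}
  {p36, p37} × {b} = {(p36,b), (p37,b)}
  {p36, p38} × {b} = {(p36,b), (p38,b)}
  {p36, p37, p38} × {a} = {(p36,a), (p37,a), (p38,a)}
  {p36, p37, p38} × {b} = {(p36,b), (p37,b), (p38,b)}
  {p36, p37} × {a, b} = {(p36,a), (p36,b), (p37,a), (p37,b)}
  {p36, p38} × {a, b} = {(p36,a), (p36,b), (p38,a), (p38,b)}
  {p36, p37, p38} × {a, b} = {(p36,a), (p36,b), (p37,a), (p37,b), (p38,a), (p38,b)}
These 13 distinct sets form the basis B.
Close under arbitrary unions to get τ_{X×Y}; counting gives |τ_{X×Y}| = 25.


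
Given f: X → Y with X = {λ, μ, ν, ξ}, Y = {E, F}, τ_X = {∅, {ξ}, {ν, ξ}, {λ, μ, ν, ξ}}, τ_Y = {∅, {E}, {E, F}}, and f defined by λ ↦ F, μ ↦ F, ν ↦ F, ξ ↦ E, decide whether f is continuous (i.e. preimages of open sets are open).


f IS continuous.

Compute f^{-1}(U) for each U ∈ τ_Y:
  U = ∅: f^{-1}(U) = ∅ ∈ τ_X ✓.
  U = {E}: f^{-1}(U) = {ξ} ∈ τ_X ✓.
  U = {E, F}: f^{-1}(U) = {λ, μ, ν, ξ} ∈ τ_X ✓.
Every preimage lies in τ_X, so f IS continuous.


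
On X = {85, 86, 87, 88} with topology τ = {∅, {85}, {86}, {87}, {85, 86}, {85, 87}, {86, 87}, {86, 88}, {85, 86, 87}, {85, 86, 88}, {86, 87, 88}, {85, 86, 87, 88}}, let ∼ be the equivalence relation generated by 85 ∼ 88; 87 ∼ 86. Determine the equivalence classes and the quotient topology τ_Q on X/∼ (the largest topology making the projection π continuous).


X/∼ = {[85=88], [86=87]}; |τ_Q| = 3.

Equivalence classes: [85=88], [86=87].
Quotient map π: X → X/∼ sends 85 ↦ [85=88], 86 ↦ [86=87], 87 ↦ [86=87], 88 ↦ [85=88].
For each subset V ⊆ X/∼, compute π^{-1}(V) ⊆ X and check whether π^{-1}(V) ∈ τ. V is open in τ_Q iff π^{-1}(V) ∈ τ.
  V = {}: π^{-1}(V) = ∅ ∈ τ ✓.
  V = {[85=88]}: π^{-1}(V) = {85, 88} ∉ τ ✗.
  V = {[86=87]}: π^{-1}(V) = {86, 87} ∈ τ ✓.
  V = {[85=88], [86=87]}: π^{-1}(V) = {85, 86, 87, 88} ∈ τ ✓.
Open sets in the quotient: τ_Q = {{}, {[86=87]}, {[85=88], [86=87]}} (3 elements).


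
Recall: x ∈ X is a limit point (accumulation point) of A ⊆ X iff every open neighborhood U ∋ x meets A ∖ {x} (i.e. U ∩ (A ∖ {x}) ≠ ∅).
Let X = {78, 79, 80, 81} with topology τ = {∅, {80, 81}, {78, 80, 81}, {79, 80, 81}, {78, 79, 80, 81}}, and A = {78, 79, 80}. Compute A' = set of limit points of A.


A' = {78, 79, 81}

For each x ∈ X, list the open sets U ∈ τ with x ∈ U, then check whether U ∩ (A ∖ {x}) ≠ ∅ for every such U.
  x = 78: opens ∋ x are {78, 80, 81}, {78, 79, 80, 81}; each meets A ∖ {78}, so x IS a limit point.
  x = 79: opens ∋ x are {79, 80, 81}, {78, 79, 80, 81}; each meets A ∖ {79}, so x IS a limit point.
  x = 80: open {80, 81} ∋ x has {80, 81} ∩ (A ∖ {80}) = ∅, so x is NOT a limit point.
  x = 81: opens ∋ x are {80, 81}, {78, 80, 81}, {79, 80, 81}, {78, 79, 80, 81}; each meets A ∖ {81}, so x IS a limit point.
Collecting: A' = {78, 79, 81}.


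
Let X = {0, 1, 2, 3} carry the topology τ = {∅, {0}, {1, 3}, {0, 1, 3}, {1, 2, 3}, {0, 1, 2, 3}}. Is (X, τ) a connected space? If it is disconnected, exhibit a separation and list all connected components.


(X, τ) is disconnected; components = [{0}, {1, 2, 3}].

Find clopen sets (U ∈ τ with X ∖ U ∈ τ):
  U = ∅, X ∖ U = {0, 1, 2, 3} — both open, so U is clopen.
  U = {0}, X ∖ U = {1, 2, 3} — both open, so U is clopen.
  U = {1, 2, 3}, X ∖ U = {0} — both open, so U is clopen.
  U = {0, 1, 2, 3}, X ∖ U = ∅ — both open, so U is clopen.
Nontrivial clopen(s) exist: e.g. {1, 2, 3}. So (X, τ) is disconnected.
Compute connected components by grouping points that agree on all clopens:
  component: {0}
  component: {1, 2, 3}


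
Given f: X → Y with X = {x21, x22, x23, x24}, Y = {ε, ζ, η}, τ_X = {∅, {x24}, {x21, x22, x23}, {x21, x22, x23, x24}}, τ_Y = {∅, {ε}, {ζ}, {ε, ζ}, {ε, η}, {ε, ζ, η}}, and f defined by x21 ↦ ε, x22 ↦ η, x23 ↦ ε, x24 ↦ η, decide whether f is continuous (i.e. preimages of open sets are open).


f is NOT continuous.

Compute f^{-1}(U) for each U ∈ τ_Y:
  U = ∅: f^{-1}(U) = ∅ ∈ τ_X ✓.
  U = {ε}: f^{-1}(U) = {x21, x23} ∉ τ_X ✗.
  U = {ζ}: f^{-1}(U) = ∅ ∈ τ_X ✓.
  U = {ε, ζ}: f^{-1}(U) = {x21, x23} ∉ τ_X ✗.
  U = {ε, η}: f^{-1}(U) = {x21, x22, x23, x24} ∈ τ_X ✓.
  U = {ε, ζ, η}: f^{-1}(U) = {x21, x22, x23, x24} ∈ τ_X ✓.
Found U = {ε} with f^{-1}(U) = {x21, x23} not in τ_X. Therefore f is NOT continuous.


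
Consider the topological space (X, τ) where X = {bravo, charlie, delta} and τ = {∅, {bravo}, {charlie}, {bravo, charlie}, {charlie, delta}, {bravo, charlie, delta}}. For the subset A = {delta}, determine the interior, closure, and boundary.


int(A) = ∅, cl(A) = {delta}, ∂A = {delta}.

Closed sets in (X, τ) are complements of opens:
  closed(X, τ) = {∅, {bravo}, {delta}, {bravo, delta}, {charlie, delta}, {bravo, charlie, delta}}.
int(A) = ⋃ {U ∈ τ : U ⊆ A}. Opens contained in A: ∅.
Taking the union of these: int(A) = ∅.
cl(A) = ⋂ {C closed : A ⊆ C}. Closed sets containing A: {delta}, {bravo, delta}, {charlie, delta}, {bravo, charlie, delta}.
Intersecting these: cl(A) = {delta}.
∂A = cl(A) ∖ int(A) = {delta} ∖ ∅ = {delta}.


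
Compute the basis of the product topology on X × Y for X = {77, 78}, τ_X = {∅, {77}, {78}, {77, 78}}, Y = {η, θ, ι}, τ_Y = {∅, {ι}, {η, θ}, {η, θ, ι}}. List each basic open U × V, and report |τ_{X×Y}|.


Basis B = {∅ × ∅, {77} × {ι}, {78} × {ι}, {77} × {η, θ}, {77, 78} × {ι}, {78} × {η, θ}, {77} × {η, θ, ι}, {78} × {η, θ, ι}, {77, 78} × {η, θ}, {77, 78} × {η, θ, ι}}; |τ_{X×Y}| = 16.

Enumerate products U × V with U ∈ τ_X, V ∈ τ_Y (deduplicated):
  ∅ × ∅ = {} (∅)
  {77} × {ι} = {(77,ι)}
  {78} × {ι} = {(78,ι)}
  {77} × {η, θ} = {(77,η), (77,θ)}
  {77, 78} × {ι} = {(77,ι), (78,ι)}
  {78} × {η, θ} = {(78,η), (78,θ)}
  {77} × {η, θ, ι} = {(77,η), (77,θ), (77,ι)}
  {78} × {η, θ, ι} = {(78,η), (78,θ), (78,ι)}
  {77, 78} × {η, θ} = {(77,η), (77,θ), (78,η), (78,θ)}
  {77, 78} × {η, θ, ι} = {(77,η), (77,θ), (77,ι), (78,η), (78,θ), (78,ι)}
These 10 distinct sets form the basis B.
Close under arbitrary unions to get τ_{X×Y}; counting gives |τ_{X×Y}| = 16.


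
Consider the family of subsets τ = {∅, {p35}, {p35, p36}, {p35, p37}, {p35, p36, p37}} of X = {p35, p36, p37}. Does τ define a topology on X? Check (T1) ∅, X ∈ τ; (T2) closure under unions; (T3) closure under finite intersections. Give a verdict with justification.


τ IS a topology on X.

Axiom (T1): ∅ ∈ τ? Yes; X ∈ τ? Yes.
Axiom (T2/T3): check pairwise unions and intersections of members of τ.
All pairwise intersections and unions checked — each lies in τ. Therefore τ satisfies (T1), (T2), (T3): it IS a topology on X.


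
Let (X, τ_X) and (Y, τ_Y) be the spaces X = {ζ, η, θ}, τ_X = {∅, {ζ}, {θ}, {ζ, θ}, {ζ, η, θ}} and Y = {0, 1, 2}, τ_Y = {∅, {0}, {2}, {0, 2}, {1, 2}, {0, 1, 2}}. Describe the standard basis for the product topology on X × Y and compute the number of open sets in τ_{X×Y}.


Basis B = {∅ × ∅, {ζ} × {0}, {ζ} × {2}, {θ} × {0}, {θ} × {2}, {ζ} × {0, 2}, {ζ, θ} × {0}, {ζ} × {1, 2}, {ζ, θ} × {2}, {θ} × {0, 2}, {θ} × {1, 2}, {ζ} × {0, 1, 2}, {ζ, η, θ} × {0}, {ζ, η, θ} × {2}, {θ} × {0, 1, 2}, {ζ, θ} × {0, 2}, {ζ, θ} × {1, 2}, {ζ, θ} × {0, 1, 2}, {ζ, η, θ} × {0, 2}, {ζ, η, θ} × {1, 2}, {ζ, η, θ} × {0, 1, 2}}; |τ_{X×Y}| = 70.

Enumerate products U × V with U ∈ τ_X, V ∈ τ_Y (deduplicated):
  ∅ × ∅ = {} (∅)
  {ζ} × {0} = {(ζ,0)}
  {ζ} × {2} = {(ζ,2)}
  {θ} × {0} = {(θ,0)}
  {θ} × {2} = {(θ,2)}
  {ζ} × {0, 2} = {(ζ,0), (ζ,2)}
  {ζ, θ} × {0} = {(ζ,0), (θ,0)}
  {ζ} × {1, 2} = {(ζ,1), (ζ,2)}
  {ζ, θ} × {2} = {(ζ,2), (θ,2)}
  {θ} × {0, 2} = {(θ,0), (θ,2)}
  {θ} × {1, 2} = {(θ,1), (θ,2)}
  {ζ} × {0, 1, 2} = {(ζ,0), (ζ,1), (ζ,2)}
  {ζ, η, θ} × {0} = {(ζ,0), (η,0), (θ,0)}
  {ζ, η, θ} × {2} = {(ζ,2), (η,2), (θ,2)}
  {θ} × {0, 1, 2} = {(θ,0), (θ,1), (θ,2)}
  {ζ, θ} × {0, 2} = {(ζ,0), (ζ,2), (θ,0), (θ,2)}
  {ζ, θ} × {1, 2} = {(ζ,1), (ζ,2), (θ,1), (θ,2)}
  {ζ, θ} × {0, 1, 2} = {(ζ,0), (ζ,1), (ζ,2), (θ,0), (θ,1), (θ,2)}
  {ζ, η, θ} × {0, 2} = {(ζ,0), (ζ,2), (η,0), (η,2), (θ,0), (θ,2)}
  {ζ, η, θ} × {1, 2} = {(ζ,1), (ζ,2), (η,1), (η,2), (θ,1), (θ,2)}
  {ζ, η, θ} × {0, 1, 2} = {(ζ,0), (ζ,1), (ζ,2), (η,0), (η,1), (η,2), (θ,0), (θ,1), (θ,2)}
These 21 distinct sets form the basis B.
Close under arbitrary unions to get τ_{X×Y}; counting gives |τ_{X×Y}| = 70.


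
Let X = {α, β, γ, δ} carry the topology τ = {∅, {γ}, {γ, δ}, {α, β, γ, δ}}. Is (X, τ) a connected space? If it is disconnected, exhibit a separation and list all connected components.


(X, τ) is connected.

Find clopen sets (U ∈ τ with X ∖ U ∈ τ):
  U = ∅, X ∖ U = {α, β, γ, δ} — both open, so U is clopen.
  U = {α, β, γ, δ}, X ∖ U = ∅ — both open, so U is clopen.
Only trivial clopens (∅ and X) exist, so (X, τ) is connected.
Compute connected components by grouping points that agree on all clopens:
  component: {α, β, γ, δ}


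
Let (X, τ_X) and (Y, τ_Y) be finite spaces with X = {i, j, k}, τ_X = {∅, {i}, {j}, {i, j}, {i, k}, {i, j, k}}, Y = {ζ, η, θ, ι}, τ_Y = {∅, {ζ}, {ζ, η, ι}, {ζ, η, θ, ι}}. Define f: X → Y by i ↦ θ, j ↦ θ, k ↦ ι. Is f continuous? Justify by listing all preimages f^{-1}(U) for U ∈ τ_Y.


f is NOT continuous.

Compute f^{-1}(U) for each U ∈ τ_Y:
  U = ∅: f^{-1}(U) = ∅ ∈ τ_X ✓.
  U = {ζ}: f^{-1}(U) = ∅ ∈ τ_X ✓.
  U = {ζ, η, ι}: f^{-1}(U) = {k} ∉ τ_X ✗.
  U = {ζ, η, θ, ι}: f^{-1}(U) = {i, j, k} ∈ τ_X ✓.
Found U = {ζ, η, ι} with f^{-1}(U) = {k} not in τ_X. Therefore f is NOT continuous.


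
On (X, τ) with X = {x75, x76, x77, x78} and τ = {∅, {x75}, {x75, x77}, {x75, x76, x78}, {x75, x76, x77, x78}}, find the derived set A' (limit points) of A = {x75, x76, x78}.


A' = {x76, x77, x78}

For each x ∈ X, list the open sets U ∈ τ with x ∈ U, then check whether U ∩ (A ∖ {x}) ≠ ∅ for every such U.
  x = x75: open {x75} ∋ x has {x75} ∩ (A ∖ {x75}) = ∅, so x is NOT a limit point.
  x = x76: opens ∋ x are {x75, x76, x78}, {x75, x76, x77, x78}; each meets A ∖ {x76}, so x IS a limit point.
  x = x77: opens ∋ x are {x75, x77}, {x75, x76, x77, x78}; each meets A ∖ {x77}, so x IS a limit point.
  x = x78: opens ∋ x are {x75, x76, x78}, {x75, x76, x77, x78}; each meets A ∖ {x78}, so x IS a limit point.
Collecting: A' = {x76, x77, x78}.


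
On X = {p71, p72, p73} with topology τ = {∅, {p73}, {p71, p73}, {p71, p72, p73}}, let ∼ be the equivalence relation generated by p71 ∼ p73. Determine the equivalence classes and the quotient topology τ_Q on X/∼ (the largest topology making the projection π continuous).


X/∼ = {[p71=p73], [p72]}; |τ_Q| = 3.

Equivalence classes: [p71=p73], [p72].
Quotient map π: X → X/∼ sends p71 ↦ [p71=p73], p72 ↦ [p72], p73 ↦ [p71=p73].
For each subset V ⊆ X/∼, compute π^{-1}(V) ⊆ X and check whether π^{-1}(V) ∈ τ. V is open in τ_Q iff π^{-1}(V) ∈ τ.
  V = {}: π^{-1}(V) = ∅ ∈ τ ✓.
  V = {[p71=p73]}: π^{-1}(V) = {p71, p73} ∈ τ ✓.
  V = {[p72]}: π^{-1}(V) = {p72} ∉ τ ✗.
  V = {[p71=p73], [p72]}: π^{-1}(V) = {p71, p72, p73} ∈ τ ✓.
Open sets in the quotient: τ_Q = {{}, {[p71=p73]}, {[p71=p73], [p72]}} (3 elements).


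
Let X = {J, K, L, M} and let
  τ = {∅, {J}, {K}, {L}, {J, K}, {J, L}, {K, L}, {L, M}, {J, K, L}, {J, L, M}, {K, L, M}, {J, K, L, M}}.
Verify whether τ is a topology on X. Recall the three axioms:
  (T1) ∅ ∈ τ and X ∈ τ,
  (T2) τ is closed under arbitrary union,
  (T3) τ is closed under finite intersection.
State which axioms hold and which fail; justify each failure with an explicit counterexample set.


τ IS a topology on X.

Axiom (T1): ∅ ∈ τ? Yes; X ∈ τ? Yes.
Axiom (T2/T3): check pairwise unions and intersections of members of τ.
All pairwise intersections and unions checked — each lies in τ. Therefore τ satisfies (T1), (T2), (T3): it IS a topology on X.


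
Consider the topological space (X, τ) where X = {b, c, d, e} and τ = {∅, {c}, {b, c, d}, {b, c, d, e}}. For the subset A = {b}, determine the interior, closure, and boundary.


int(A) = ∅, cl(A) = {b, d, e}, ∂A = {b, d, e}.

Closed sets in (X, τ) are complements of opens:
  closed(X, τ) = {∅, {e}, {b, d, e}, {b, c, d, e}}.
int(A) = ⋃ {U ∈ τ : U ⊆ A}. Opens contained in A: ∅.
Taking the union of these: int(A) = ∅.
cl(A) = ⋂ {C closed : A ⊆ C}. Closed sets containing A: {b, d, e}, {b, c, d, e}.
Intersecting these: cl(A) = {b, d, e}.
∂A = cl(A) ∖ int(A) = {b, d, e} ∖ ∅ = {b, d, e}.


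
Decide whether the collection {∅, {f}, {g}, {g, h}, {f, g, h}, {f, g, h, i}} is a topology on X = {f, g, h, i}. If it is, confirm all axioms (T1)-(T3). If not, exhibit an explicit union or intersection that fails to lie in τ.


τ is NOT a topology on X.

Axiom (T1): ∅ ∈ τ? Yes; X ∈ τ? Yes.
Axiom (T2/T3): check pairwise unions and intersections of members of τ.
Counterexample for (T2): {f} ∪ {g} = {f, g} ∉ τ. Therefore τ is NOT a topology.


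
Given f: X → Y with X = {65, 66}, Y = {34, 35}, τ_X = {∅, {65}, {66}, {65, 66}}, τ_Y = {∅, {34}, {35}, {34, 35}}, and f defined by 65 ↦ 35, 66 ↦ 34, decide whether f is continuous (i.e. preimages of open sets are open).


f IS continuous.

Compute f^{-1}(U) for each U ∈ τ_Y:
  U = ∅: f^{-1}(U) = ∅ ∈ τ_X ✓.
  U = {34}: f^{-1}(U) = {66} ∈ τ_X ✓.
  U = {35}: f^{-1}(U) = {65} ∈ τ_X ✓.
  U = {34, 35}: f^{-1}(U) = {65, 66} ∈ τ_X ✓.
Every preimage lies in τ_X, so f IS continuous.


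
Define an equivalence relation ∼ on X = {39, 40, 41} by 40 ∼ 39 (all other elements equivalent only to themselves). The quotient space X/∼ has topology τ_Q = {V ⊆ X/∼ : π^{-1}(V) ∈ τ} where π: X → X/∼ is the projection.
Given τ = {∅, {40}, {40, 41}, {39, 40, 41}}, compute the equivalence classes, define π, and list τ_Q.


X/∼ = {[39=40], [41]}; |τ_Q| = 2.

Equivalence classes: [39=40], [41].
Quotient map π: X → X/∼ sends 39 ↦ [39=40], 40 ↦ [39=40], 41 ↦ [41].
For each subset V ⊆ X/∼, compute π^{-1}(V) ⊆ X and check whether π^{-1}(V) ∈ τ. V is open in τ_Q iff π^{-1}(V) ∈ τ.
  V = {}: π^{-1}(V) = ∅ ∈ τ ✓.
  V = {[39=40]}: π^{-1}(V) = {39, 40} ∉ τ ✗.
  V = {[41]}: π^{-1}(V) = {41} ∉ τ ✗.
  V = {[39=40], [41]}: π^{-1}(V) = {39, 40, 41} ∈ τ ✓.
Open sets in the quotient: τ_Q = {{}, {[39=40], [41]}} (2 elements).


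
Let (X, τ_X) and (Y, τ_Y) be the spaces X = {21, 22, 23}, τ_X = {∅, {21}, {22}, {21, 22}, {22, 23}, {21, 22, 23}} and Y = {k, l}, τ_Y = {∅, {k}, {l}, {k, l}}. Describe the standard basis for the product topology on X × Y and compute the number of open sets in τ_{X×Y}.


Basis B = {∅ × ∅, {21} × {k}, {21} × {l}, {22} × {k}, {22} × {l}, {21} × {k, l}, {21, 22} × {k}, {21, 22} × {l}, {22} × {k, l}, {22, 23} × {k}, {22, 23} × {l}, {21, 22, 23} × {k}, {21, 22, 23} × {l}, {21, 22} × {k, l}, {22, 23} × {k, l}, {21, 22, 23} × {k, l}}; |τ_{X×Y}| = 36.

Enumerate products U × V with U ∈ τ_X, V ∈ τ_Y (deduplicated):
  ∅ × ∅ = {} (∅)
  {21} × {k} = {(21,k)}
  {21} × {l} = {(21,l)}
  {22} × {k} = {(22,k)}
  {22} × {l} = {(22,l)}
  {21} × {k, l} = {(21,k), (21,l)}
  {21, 22} × {k} = {(21,k), (22,k)}
  {21, 22} × {l} = {(21,l), (22,l)}
  {22} × {k, l} = {(22,k), (22,l)}
  {22, 23} × {k} = {(22,k), (23,k)}
  {22, 23} × {l} = {(22,l), (23,l)}
  {21, 22, 23} × {k} = {(21,k), (22,k), (23,k)}
  {21, 22, 23} × {l} = {(21,l), (22,l), (23,l)}
  {21, 22} × {k, l} = {(21,k), (21,l), (22,k), (22,l)}
  {22, 23} × {k, l} = {(22,k), (22,l), (23,k), (23,l)}
  {21, 22, 23} × {k, l} = {(21,k), (21,l), (22,k), (22,l), (23,k), (23,l)}
These 16 distinct sets form the basis B.
Close under arbitrary unions to get τ_{X×Y}; counting gives |τ_{X×Y}| = 36.


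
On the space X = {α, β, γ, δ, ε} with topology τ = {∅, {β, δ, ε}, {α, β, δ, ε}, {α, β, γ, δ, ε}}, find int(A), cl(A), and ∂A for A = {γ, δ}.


int(A) = ∅, cl(A) = {α, β, γ, δ, ε}, ∂A = {α, β, γ, δ, ε}.

Closed sets in (X, τ) are complements of opens:
  closed(X, τ) = {∅, {γ}, {α, γ}, {α, β, γ, δ, ε}}.
int(A) = ⋃ {U ∈ τ : U ⊆ A}. Opens contained in A: ∅.
Taking the union of these: int(A) = ∅.
cl(A) = ⋂ {C closed : A ⊆ C}. Closed sets containing A: {α, β, γ, δ, ε}.
Intersecting these: cl(A) = {α, β, γ, δ, ε}.
∂A = cl(A) ∖ int(A) = {α, β, γ, δ, ε} ∖ ∅ = {α, β, γ, δ, ε}.


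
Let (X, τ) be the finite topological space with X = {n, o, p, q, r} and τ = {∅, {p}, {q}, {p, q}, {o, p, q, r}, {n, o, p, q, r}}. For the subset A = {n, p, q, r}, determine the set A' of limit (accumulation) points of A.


A' = {n, o, r}

For each x ∈ X, list the open sets U ∈ τ with x ∈ U, then check whether U ∩ (A ∖ {x}) ≠ ∅ for every such U.
  x = n: opens ∋ x are {n, o, p, q, r}; each meets A ∖ {n}, so x IS a limit point.
  x = o: opens ∋ x are {o, p, q, r}, {n, o, p, q, r}; each meets A ∖ {o}, so x IS a limit point.
  x = p: open {p} ∋ x has {p} ∩ (A ∖ {p}) = ∅, so x is NOT a limit point.
  x = q: open {q} ∋ x has {q} ∩ (A ∖ {q}) = ∅, so x is NOT a limit point.
  x = r: opens ∋ x are {o, p, q, r}, {n, o, p, q, r}; each meets A ∖ {r}, so x IS a limit point.
Collecting: A' = {n, o, r}.


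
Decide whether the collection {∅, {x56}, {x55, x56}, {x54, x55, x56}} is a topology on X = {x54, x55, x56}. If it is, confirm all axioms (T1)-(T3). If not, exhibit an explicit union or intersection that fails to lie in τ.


τ IS a topology on X.

Axiom (T1): ∅ ∈ τ? Yes; X ∈ τ? Yes.
Axiom (T2/T3): check pairwise unions and intersections of members of τ.
All pairwise intersections and unions checked — each lies in τ. Therefore τ satisfies (T1), (T2), (T3): it IS a topology on X.


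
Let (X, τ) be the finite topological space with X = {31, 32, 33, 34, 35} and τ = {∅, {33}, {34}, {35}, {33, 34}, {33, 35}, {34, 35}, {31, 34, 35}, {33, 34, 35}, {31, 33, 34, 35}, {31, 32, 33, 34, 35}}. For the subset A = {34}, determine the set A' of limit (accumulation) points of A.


A' = {31, 32}

For each x ∈ X, list the open sets U ∈ τ with x ∈ U, then check whether U ∩ (A ∖ {x}) ≠ ∅ for every such U.
  x = 31: opens ∋ x are {31, 34, 35}, {31, 33, 34, 35}, {31, 32, 33, 34, 35}; each meets A ∖ {31}, so x IS a limit point.
  x = 32: opens ∋ x are {31, 32, 33, 34, 35}; each meets A ∖ {32}, so x IS a limit point.
  x = 33: open {33} ∋ x has {33} ∩ (A ∖ {33}) = ∅, so x is NOT a limit point.
  x = 34: open {34} ∋ x has {34} ∩ (A ∖ {34}) = ∅, so x is NOT a limit point.
  x = 35: open {35} ∋ x has {35} ∩ (A ∖ {35}) = ∅, so x is NOT a limit point.
Collecting: A' = {31, 32}.


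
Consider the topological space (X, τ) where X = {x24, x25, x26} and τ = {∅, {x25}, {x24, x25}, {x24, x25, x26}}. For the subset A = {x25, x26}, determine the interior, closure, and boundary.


int(A) = {x25}, cl(A) = {x24, x25, x26}, ∂A = {x24, x26}.

Closed sets in (X, τ) are complements of opens:
  closed(X, τ) = {∅, {x26}, {x24, x26}, {x24, x25, x26}}.
int(A) = ⋃ {U ∈ τ : U ⊆ A}. Opens contained in A: ∅, {x25}.
Taking the union of these: int(A) = {x25}.
cl(A) = ⋂ {C closed : A ⊆ C}. Closed sets containing A: {x24, x25, x26}.
Intersecting these: cl(A) = {x24, x25, x26}.
∂A = cl(A) ∖ int(A) = {x24, x25, x26} ∖ {x25} = {x24, x26}.


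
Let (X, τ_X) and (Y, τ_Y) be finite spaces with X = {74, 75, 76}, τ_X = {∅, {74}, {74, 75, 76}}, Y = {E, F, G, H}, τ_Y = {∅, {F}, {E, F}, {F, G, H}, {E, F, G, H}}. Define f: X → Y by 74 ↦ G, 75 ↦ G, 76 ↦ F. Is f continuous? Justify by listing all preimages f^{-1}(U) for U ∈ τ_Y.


f is NOT continuous.

Compute f^{-1}(U) for each U ∈ τ_Y:
  U = ∅: f^{-1}(U) = ∅ ∈ τ_X ✓.
  U = {F}: f^{-1}(U) = {76} ∉ τ_X ✗.
  U = {E, F}: f^{-1}(U) = {76} ∉ τ_X ✗.
  U = {F, G, H}: f^{-1}(U) = {74, 75, 76} ∈ τ_X ✓.
  U = {E, F, G, H}: f^{-1}(U) = {74, 75, 76} ∈ τ_X ✓.
Found U = {F} with f^{-1}(U) = {76} not in τ_X. Therefore f is NOT continuous.


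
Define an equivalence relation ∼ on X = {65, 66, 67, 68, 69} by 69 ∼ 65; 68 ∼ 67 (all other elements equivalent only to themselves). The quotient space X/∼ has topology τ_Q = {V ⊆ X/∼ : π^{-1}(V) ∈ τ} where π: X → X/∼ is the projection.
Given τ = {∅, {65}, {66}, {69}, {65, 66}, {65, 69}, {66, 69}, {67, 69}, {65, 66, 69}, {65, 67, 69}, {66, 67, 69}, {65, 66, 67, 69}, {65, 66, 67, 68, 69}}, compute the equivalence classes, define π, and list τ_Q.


X/∼ = {[65=69], [66], [67=68]}; |τ_Q| = 5.

Equivalence classes: [65=69], [66], [67=68].
Quotient map π: X → X/∼ sends 65 ↦ [65=69], 66 ↦ [66], 67 ↦ [67=68], 68 ↦ [67=68], 69 ↦ [65=69].
For each subset V ⊆ X/∼, compute π^{-1}(V) ⊆ X and check whether π^{-1}(V) ∈ τ. V is open in τ_Q iff π^{-1}(V) ∈ τ.
  V = {}: π^{-1}(V) = ∅ ∈ τ ✓.
  V = {[65=69]}: π^{-1}(V) = {65, 69} ∈ τ ✓.
  V = {[66]}: π^{-1}(V) = {66} ∈ τ ✓.
  V = {[65=69], [66]}: π^{-1}(V) = {65, 66, 69} ∈ τ ✓.
  V = {[67=68]}: π^{-1}(V) = {67, 68} ∉ τ ✗.
  V = {[65=69], [67=68]}: π^{-1}(V) = {65, 67, 68, 69} ∉ τ ✗.
  V = {[66], [67=68]}: π^{-1}(V) = {66, 67, 68} ∉ τ ✗.
  V = {[65=69], [66], [67=68]}: π^{-1}(V) = {65, 66, 67, 68, 69} ∈ τ ✓.
Open sets in the quotient: τ_Q = {{}, {[65=69]}, {[66]}, {[65=69], [66]}, {[65=69], [66], [67=68]}} (5 elements).


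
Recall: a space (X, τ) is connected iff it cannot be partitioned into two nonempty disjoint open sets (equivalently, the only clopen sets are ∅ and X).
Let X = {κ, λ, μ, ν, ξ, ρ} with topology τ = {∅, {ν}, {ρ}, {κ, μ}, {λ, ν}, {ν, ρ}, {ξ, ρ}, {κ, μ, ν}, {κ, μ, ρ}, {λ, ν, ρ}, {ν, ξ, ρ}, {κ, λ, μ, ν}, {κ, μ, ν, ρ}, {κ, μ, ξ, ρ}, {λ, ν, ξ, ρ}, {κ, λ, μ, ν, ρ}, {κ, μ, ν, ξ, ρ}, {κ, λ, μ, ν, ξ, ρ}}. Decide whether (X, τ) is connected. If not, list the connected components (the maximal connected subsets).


(X, τ) is disconnected; components = [{κ, μ}, {λ, ν}, {ξ, ρ}].

Find clopen sets (U ∈ τ with X ∖ U ∈ τ):
  U = ∅, X ∖ U = {κ, λ, μ, ν, ξ, ρ} — both open, so U is clopen.
  U = {κ, μ}, X ∖ U = {λ, ν, ξ, ρ} — both open, so U is clopen.
  U = {λ, ν}, X ∖ U = {κ, μ, ξ, ρ} — both open, so U is clopen.
  U = {ξ, ρ}, X ∖ U = {κ, λ, μ, ν} — both open, so U is clopen.
  U = {κ, λ, μ, ν}, X ∖ U = {ξ, ρ} — both open, so U is clopen.
  U = {κ, μ, ξ, ρ}, X ∖ U = {λ, ν} — both open, so U is clopen.
  U = {λ, ν, ξ, ρ}, X ∖ U = {κ, μ} — both open, so U is clopen.
  U = {κ, λ, μ, ν, ξ, ρ}, X ∖ U = ∅ — both open, so U is clopen.
Nontrivial clopen(s) exist: e.g. {λ, ν, ξ, ρ}. So (X, τ) is disconnected.
Compute connected components by grouping points that agree on all clopens:
  component: {κ, μ}
  component: {λ, ν}
  component: {ξ, ρ}


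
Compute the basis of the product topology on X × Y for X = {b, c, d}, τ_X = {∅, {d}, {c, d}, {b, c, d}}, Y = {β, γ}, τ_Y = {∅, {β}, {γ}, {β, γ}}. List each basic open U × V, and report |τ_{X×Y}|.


Basis B = {∅ × ∅, {d} × {β}, {d} × {γ}, {c, d} × {β}, {c, d} × {γ}, {d} × {β, γ}, {b, c, d} × {β}, {b, c, d} × {γ}, {c, d} × {β, γ}, {b, c, d} × {β, γ}}; |τ_{X×Y}| = 16.

Enumerate products U × V with U ∈ τ_X, V ∈ τ_Y (deduplicated):
  ∅ × ∅ = {} (∅)
  {d} × {β} = {(d,β)}
  {d} × {γ} = {(d,γ)}
  {c, d} × {β} = {(c,β), (d,β)}
  {c, d} × {γ} = {(c,γ), (d,γ)}
  {d} × {β, γ} = {(d,β), (d,γ)}
  {b, c, d} × {β} = {(b,β), (c,β), (d,β)}
  {b, c, d} × {γ} = {(b,γ), (c,γ), (d,γ)}
  {c, d} × {β, γ} = {(c,β), (c,γ), (d,β), (d,γ)}
  {b, c, d} × {β, γ} = {(b,β), (b,γ), (c,β), (c,γ), (d,β), (d,γ)}
These 10 distinct sets form the basis B.
Close under arbitrary unions to get τ_{X×Y}; counting gives |τ_{X×Y}| = 16.


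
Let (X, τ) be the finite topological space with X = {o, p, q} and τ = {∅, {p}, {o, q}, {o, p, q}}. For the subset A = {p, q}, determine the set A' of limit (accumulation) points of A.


A' = {o}

For each x ∈ X, list the open sets U ∈ τ with x ∈ U, then check whether U ∩ (A ∖ {x}) ≠ ∅ for every such U.
  x = o: opens ∋ x are {o, q}, {o, p, q}; each meets A ∖ {o}, so x IS a limit point.
  x = p: open {p} ∋ x has {p} ∩ (A ∖ {p}) = ∅, so x is NOT a limit point.
  x = q: open {o, q} ∋ x has {o, q} ∩ (A ∖ {q}) = ∅, so x is NOT a limit point.
Collecting: A' = {o}.
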